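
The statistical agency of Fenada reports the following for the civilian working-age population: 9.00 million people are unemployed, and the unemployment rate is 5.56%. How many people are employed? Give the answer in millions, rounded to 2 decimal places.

About 152.87 million are employed.

Labor force = U / u = 9.00 / 0.0556 ≈ 161.87 million.
Employed = labor force − unemployed = 161.87 − 9.00 = 152.87 million.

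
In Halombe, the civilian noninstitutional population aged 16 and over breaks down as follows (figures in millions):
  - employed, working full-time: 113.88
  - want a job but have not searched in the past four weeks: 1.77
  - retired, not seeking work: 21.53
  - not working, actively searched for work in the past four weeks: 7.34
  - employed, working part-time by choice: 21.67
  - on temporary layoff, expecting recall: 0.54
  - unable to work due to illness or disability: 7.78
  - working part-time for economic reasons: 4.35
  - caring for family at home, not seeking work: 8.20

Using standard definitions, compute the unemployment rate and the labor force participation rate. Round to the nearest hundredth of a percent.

Employed = 113.88 + 21.67 + 4.35 = 139.90 million (anyone who worked, including part-time for economic reasons, counts as employed).
Unemployed = 7.34 + 0.54 = 7.88 million (jobless and actively searching, or on temporary layoff).
Labor force = 139.90 + 7.88 = 147.78 million.
Not in labor force = 1.77 + 21.53 + 7.78 + 8.20 = 39.28 million (those not working and not actively searching are outside the labor force — including those who want a job but have given up searching).
Civilian working-age population = 147.78 + 39.28 = 187.06 million.
Unemployment rate = 7.88 / 147.78 = 5.33%.
Labor force participation rate = 147.78 / 187.06 = 79.00%.

Unemployment rate ≈ 5.33%; labor force participation rate ≈ 79.00%.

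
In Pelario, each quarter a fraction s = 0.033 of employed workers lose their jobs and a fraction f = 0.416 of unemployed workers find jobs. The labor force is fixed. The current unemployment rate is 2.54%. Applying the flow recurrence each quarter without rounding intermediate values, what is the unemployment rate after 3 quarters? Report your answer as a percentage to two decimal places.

With a fixed labor force, u_{t+1} = u_t + s·(1−u_t) − f·u_t = u_t·(1−s−f) + s.
Here 1−s−f = 0.551 and s = 0.033.
u_1 = 0.025400 × 0.551 + 0.033 = 0.046995.
u_2 = 0.046995 × 0.551 + 0.033 = 0.058894.
u_3 = 0.058894 × 0.551 + 0.033 = 0.065451.

Unemployment rate after three quarters ≈ 6.55%.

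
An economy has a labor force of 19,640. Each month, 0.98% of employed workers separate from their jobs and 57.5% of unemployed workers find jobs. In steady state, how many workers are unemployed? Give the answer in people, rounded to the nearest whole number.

Steady-state unemployment rate u* = s/(s+f) = 0.98/(0.98+57.5) = 0.016758.
Unemployed = u* × labor force = 0.016758 × 19,640 ≈ 329.

About 329 are unemployed in steady state.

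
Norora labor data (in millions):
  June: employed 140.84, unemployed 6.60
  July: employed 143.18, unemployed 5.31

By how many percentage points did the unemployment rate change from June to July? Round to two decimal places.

The unemployment rate changed by −0.90 percentage points.

June: labor force = 140.84 + 6.60 = 147.44; u = 6.60/147.44 = 4.48%.
July: labor force = 143.18 + 5.31 = 148.49; u = 5.31/148.49 = 3.58%.
Change = 3.58% − 4.48% = −0.90 pp.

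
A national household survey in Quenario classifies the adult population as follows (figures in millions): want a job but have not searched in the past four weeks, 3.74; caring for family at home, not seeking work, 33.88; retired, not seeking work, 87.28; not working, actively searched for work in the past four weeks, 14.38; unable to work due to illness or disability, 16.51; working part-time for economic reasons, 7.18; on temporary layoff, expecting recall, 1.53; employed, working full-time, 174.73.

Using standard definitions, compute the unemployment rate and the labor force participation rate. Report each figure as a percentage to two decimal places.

Employed = 7.18 + 174.73 = 181.91 million (anyone who worked, including part-time for economic reasons, counts as employed).
Unemployed = 14.38 + 1.53 = 15.91 million (jobless and actively searching, or on temporary layoff).
Labor force = 181.91 + 15.91 = 197.82 million.
Not in labor force = 3.74 + 33.88 + 87.28 + 16.51 = 141.41 million (those not working and not actively searching are outside the labor force — including those who want a job but have given up searching).
Civilian working-age population = 197.82 + 141.41 = 339.23 million.
Unemployment rate = 15.91 / 197.82 = 8.04%.
Labor force participation rate = 197.82 / 339.23 = 58.31%.

Unemployment rate ≈ 8.04%; labor force participation rate ≈ 58.31%.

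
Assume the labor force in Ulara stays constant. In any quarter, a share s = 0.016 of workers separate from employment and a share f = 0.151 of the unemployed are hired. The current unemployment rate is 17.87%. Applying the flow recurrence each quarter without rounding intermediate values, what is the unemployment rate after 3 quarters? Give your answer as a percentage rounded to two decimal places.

Unemployment rate after three quarters ≈ 14.37%.

With a fixed labor force, u_{t+1} = u_t + s·(1−u_t) − f·u_t = u_t·(1−s−f) + s.
Here 1−s−f = 0.833 and s = 0.016.
u_1 = 0.178700 × 0.833 + 0.016 = 0.164857.
u_2 = 0.164857 × 0.833 + 0.016 = 0.153326.
u_3 = 0.153326 × 0.833 + 0.016 = 0.143721.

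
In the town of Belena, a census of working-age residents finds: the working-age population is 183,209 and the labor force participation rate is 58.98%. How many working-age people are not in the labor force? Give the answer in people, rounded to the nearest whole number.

About 75,152 are not in the labor force.

Share not in the labor force = 1 − 0.5898 = 0.4102.
Not in labor force = 0.4102 × 183,209 ≈ 75,152.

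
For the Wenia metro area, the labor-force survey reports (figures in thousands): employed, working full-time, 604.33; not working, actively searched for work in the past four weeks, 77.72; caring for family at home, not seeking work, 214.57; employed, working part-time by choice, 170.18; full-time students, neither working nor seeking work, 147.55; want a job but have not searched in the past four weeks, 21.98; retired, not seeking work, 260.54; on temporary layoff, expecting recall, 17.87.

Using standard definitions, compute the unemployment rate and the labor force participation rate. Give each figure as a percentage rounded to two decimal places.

Unemployment rate ≈ 10.99%; labor force participation rate ≈ 57.44%.

Employed = 604.33 + 170.18 = 774.51 thousand.
Unemployed = 77.72 + 17.87 = 95.59 thousand (jobless and actively searching, or on temporary layoff).
Labor force = 774.51 + 95.59 = 870.10 thousand.
Not in labor force = 214.57 + 147.55 + 21.98 + 260.54 = 644.64 thousand (those not working and not actively searching are outside the labor force — including those who want a job but have given up searching).
Civilian working-age population = 870.10 + 644.64 = 1,514.74 thousand.
Unemployment rate = 95.59 / 870.10 = 10.99%.
Labor force participation rate = 870.10 / 1,514.74 = 57.44%.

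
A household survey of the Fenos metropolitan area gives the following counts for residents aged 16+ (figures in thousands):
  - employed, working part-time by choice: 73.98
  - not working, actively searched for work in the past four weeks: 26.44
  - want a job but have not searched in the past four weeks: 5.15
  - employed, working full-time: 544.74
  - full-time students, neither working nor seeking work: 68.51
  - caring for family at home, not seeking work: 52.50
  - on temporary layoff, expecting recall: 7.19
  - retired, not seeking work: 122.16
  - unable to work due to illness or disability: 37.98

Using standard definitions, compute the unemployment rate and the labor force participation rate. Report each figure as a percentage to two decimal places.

Unemployment rate ≈ 5.16%; labor force participation rate ≈ 69.50%.

Employed = 73.98 + 544.74 = 618.72 thousand.
Unemployed = 26.44 + 7.19 = 33.63 thousand (jobless and actively searching, or on temporary layoff).
Labor force = 618.72 + 33.63 = 652.35 thousand.
Not in labor force = 5.15 + 68.51 + 52.50 + 122.16 + 37.98 = 286.30 thousand (those not working and not actively searching are outside the labor force — including those who want a job but have given up searching).
Civilian working-age population = 652.35 + 286.30 = 938.65 thousand.
Unemployment rate = 33.63 / 652.35 = 5.16%.
Labor force participation rate = 652.35 / 938.65 = 69.50%.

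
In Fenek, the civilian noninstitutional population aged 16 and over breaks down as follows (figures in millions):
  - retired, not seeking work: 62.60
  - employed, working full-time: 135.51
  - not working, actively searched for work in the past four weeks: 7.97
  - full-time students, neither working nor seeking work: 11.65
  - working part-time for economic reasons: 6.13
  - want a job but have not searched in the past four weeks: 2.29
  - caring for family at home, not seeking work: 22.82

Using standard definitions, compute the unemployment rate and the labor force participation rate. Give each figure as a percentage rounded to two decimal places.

Unemployment rate ≈ 5.33%; labor force participation rate ≈ 60.09%.

Employed = 135.51 + 6.13 = 141.64 million (anyone who worked, including part-time for economic reasons, counts as employed).
Unemployed = 7.97 million.
Labor force = 141.64 + 7.97 = 149.61 million.
Not in labor force = 62.60 + 11.65 + 2.29 + 22.82 = 99.36 million (those not working and not actively searching are outside the labor force — including those who want a job but have given up searching).
Civilian working-age population = 149.61 + 99.36 = 248.97 million.
Unemployment rate = 7.97 / 149.61 = 5.33%.
Labor force participation rate = 149.61 / 248.97 = 60.09%.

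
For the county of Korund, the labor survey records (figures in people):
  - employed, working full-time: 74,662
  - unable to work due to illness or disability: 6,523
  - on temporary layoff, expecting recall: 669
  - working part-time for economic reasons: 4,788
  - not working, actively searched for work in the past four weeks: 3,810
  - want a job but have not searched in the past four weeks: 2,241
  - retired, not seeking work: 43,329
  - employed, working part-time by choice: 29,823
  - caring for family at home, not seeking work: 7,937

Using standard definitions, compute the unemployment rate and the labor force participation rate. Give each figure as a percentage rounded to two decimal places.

Employed = 74,662 + 4,788 + 29,823 = 109,273 (anyone who worked, including part-time for economic reasons, counts as employed).
Unemployed = 669 + 3,810 = 4,479 (jobless and actively searching, or on temporary layoff).
Labor force = 109,273 + 4,479 = 113,752.
Not in labor force = 6,523 + 2,241 + 43,329 + 7,937 = 60,030 (those not working and not actively searching are outside the labor force — including those who want a job but have given up searching).
Civilian working-age population = 113,752 + 60,030 = 173,782.
Unemployment rate = 4,479 / 113,752 = 3.94%.
Labor force participation rate = 113,752 / 173,782 = 65.46%.

Unemployment rate ≈ 3.94%; labor force participation rate ≈ 65.46%.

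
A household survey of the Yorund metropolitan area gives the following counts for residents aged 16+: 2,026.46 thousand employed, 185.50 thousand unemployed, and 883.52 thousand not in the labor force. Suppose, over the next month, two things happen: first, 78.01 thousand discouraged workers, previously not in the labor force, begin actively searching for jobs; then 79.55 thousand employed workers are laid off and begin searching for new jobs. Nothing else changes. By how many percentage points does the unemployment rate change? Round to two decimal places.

Initially, labor force = 2,026.46 + 185.50 = 2,211.96 thousand, so u = 185.50/2,211.96 = 8.39%.
After the first change, unemployed and labor force both rise by 78.01 → E = 2,026.46, U = 263.51, labor force = 2,289.97 thousand.
After the second change, employed falls and unemployed rises by 79.55; labor force unchanged → E = 1,946.91, U = 343.06, labor force = 2,289.97 thousand.
New unemployment rate = 343.06 / 2,289.97 = 14.98%.
Change = 14.98% − 8.39% = +6.59 percentage points.

The unemployment rate changes by +6.59 percentage points.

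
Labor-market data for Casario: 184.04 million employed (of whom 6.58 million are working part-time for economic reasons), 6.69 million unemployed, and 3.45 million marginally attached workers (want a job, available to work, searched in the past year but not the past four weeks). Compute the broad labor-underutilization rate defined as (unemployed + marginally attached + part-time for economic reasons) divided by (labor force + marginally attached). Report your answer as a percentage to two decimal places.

Labor force = 184.04 + 6.69 = 190.73 million.
Numerator = 6.69 + 3.45 + 6.58 = 16.72 million.
Denominator = 190.73 + 3.45 = 194.18 million.
Broad rate = 16.72 / 194.18 = 8.61%.

Broad underutilization rate ≈ 8.61%.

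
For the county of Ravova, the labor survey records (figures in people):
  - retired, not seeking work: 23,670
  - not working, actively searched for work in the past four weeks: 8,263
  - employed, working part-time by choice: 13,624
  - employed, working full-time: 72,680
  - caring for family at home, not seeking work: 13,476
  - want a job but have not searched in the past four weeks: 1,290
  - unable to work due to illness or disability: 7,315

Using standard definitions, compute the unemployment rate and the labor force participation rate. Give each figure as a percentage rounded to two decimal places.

Unemployment rate ≈ 8.74%; labor force participation rate ≈ 67.39%.

Employed = 13,624 + 72,680 = 86,304.
Unemployed = 8,263.
Labor force = 86,304 + 8,263 = 94,567.
Not in labor force = 23,670 + 13,476 + 1,290 + 7,315 = 45,751 (those not working and not actively searching are outside the labor force — including those who want a job but have given up searching).
Civilian working-age population = 94,567 + 45,751 = 140,318.
Unemployment rate = 8,263 / 94,567 = 8.74%.
Labor force participation rate = 94,567 / 140,318 = 67.39%.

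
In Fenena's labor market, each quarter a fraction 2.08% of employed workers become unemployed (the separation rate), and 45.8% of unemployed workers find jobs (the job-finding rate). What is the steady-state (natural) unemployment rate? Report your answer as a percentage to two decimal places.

Steady-state unemployment rate ≈ 4.34%.

At steady state the flows balance: s·E = f·U, so U/(E+U) = s/(s+f).
u* = 2.08 / (2.08 + 45.8) = 2.08 / 47.88 = 4.34%.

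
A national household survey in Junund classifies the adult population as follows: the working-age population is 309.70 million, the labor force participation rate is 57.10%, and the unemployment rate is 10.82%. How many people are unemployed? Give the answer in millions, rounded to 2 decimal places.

Labor force = 0.5710 × 309.70 = 176.84 million.
Unemployed = 0.1082 × 176.84 ≈ 19.13 million.

About 19.13 million are unemployed.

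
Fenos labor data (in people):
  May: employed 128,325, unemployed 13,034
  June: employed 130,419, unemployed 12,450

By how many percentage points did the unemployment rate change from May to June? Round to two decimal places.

May: labor force = 128,325 + 13,034 = 141,359; u = 13,034/141,359 = 9.22%.
June: labor force = 130,419 + 12,450 = 142,869; u = 12,450/142,869 = 8.71%.
Change = 8.71% − 9.22% = −0.51 pp.

The unemployment rate changed by −0.51 percentage points.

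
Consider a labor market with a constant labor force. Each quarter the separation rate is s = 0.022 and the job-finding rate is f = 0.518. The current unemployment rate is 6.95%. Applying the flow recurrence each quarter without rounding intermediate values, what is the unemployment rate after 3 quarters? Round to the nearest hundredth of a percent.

With a fixed labor force, u_{t+1} = u_t + s·(1−u_t) − f·u_t = u_t·(1−s−f) + s.
Here 1−s−f = 0.460 and s = 0.022.
u_1 = 0.069500 × 0.460 + 0.022 = 0.053970.
u_2 = 0.053970 × 0.460 + 0.022 = 0.046826.
u_3 = 0.046826 × 0.460 + 0.022 = 0.043540.

Unemployment rate after three quarters ≈ 4.35%.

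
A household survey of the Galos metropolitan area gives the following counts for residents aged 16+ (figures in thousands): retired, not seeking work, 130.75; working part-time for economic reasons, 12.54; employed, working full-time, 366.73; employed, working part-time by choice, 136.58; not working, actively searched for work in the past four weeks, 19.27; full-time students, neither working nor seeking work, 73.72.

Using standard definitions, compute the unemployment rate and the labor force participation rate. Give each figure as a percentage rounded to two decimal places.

Employed = 12.54 + 366.73 + 136.58 = 515.85 thousand (anyone who worked, including part-time for economic reasons, counts as employed).
Unemployed = 19.27 thousand.
Labor force = 515.85 + 19.27 = 535.12 thousand.
Not in labor force = 130.75 + 73.72 = 204.47 thousand (those not working and not actively searching are outside the labor force).
Civilian working-age population = 535.12 + 204.47 = 739.59 thousand.
Unemployment rate = 19.27 / 535.12 = 3.60%.
Labor force participation rate = 535.12 / 739.59 = 72.35%.

Unemployment rate ≈ 3.60%; labor force participation rate ≈ 72.35%.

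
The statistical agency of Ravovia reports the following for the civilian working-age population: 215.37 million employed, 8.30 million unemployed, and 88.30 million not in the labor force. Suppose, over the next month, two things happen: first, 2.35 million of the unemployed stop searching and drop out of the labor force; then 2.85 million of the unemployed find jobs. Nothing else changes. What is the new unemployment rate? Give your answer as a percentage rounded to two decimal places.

New unemployment rate ≈ 1.40%.

Initially, labor force = 215.37 + 8.30 = 223.67 million, so u = 8.30/223.67 = 3.71%.
After the first change, unemployed and labor force both fall by 2.35 → E = 215.37, U = 5.95, labor force = 221.32 million.
After the second change, unemployed falls and employed rises by 2.85; labor force unchanged → E = 218.22, U = 3.10, labor force = 221.32 million.
New unemployment rate = 3.10 / 221.32 = 1.40%.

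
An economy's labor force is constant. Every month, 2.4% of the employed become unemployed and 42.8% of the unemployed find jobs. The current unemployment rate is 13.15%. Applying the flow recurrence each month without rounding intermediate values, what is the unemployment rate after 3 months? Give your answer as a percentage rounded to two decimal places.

With a fixed labor force, u_{t+1} = u_t + s·(1−u_t) − f·u_t = u_t·(1−s−f) + s.
Here 1−s−f = 0.548 and s = 0.024.
u_1 = 0.131500 × 0.548 + 0.024 = 0.096062.
u_2 = 0.096062 × 0.548 + 0.024 = 0.076642.
u_3 = 0.076642 × 0.548 + 0.024 = 0.066000.

Unemployment rate after three months ≈ 6.60%.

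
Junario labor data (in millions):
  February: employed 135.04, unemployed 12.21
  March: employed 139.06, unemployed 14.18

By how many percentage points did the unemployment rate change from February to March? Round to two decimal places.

February: labor force = 135.04 + 12.21 = 147.25; u = 12.21/147.25 = 8.29%.
March: labor force = 139.06 + 14.18 = 153.24; u = 14.18/153.24 = 9.25%.
Change = 9.25% − 8.29% = +0.96 pp.

The unemployment rate changed by +0.96 percentage points.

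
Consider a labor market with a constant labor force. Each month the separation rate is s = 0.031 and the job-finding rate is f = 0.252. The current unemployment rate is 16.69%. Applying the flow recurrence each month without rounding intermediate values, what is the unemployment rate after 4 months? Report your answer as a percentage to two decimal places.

Unemployment rate after four months ≈ 12.47%.

With a fixed labor force, u_{t+1} = u_t + s·(1−u_t) − f·u_t = u_t·(1−s−f) + s.
Here 1−s−f = 0.717 and s = 0.031.
u_1 = 0.166900 × 0.717 + 0.031 = 0.150667.
u_2 = 0.150667 × 0.717 + 0.031 = 0.139028.
u_3 = 0.139028 × 0.717 + 0.031 = 0.130683.
u_4 = 0.130683 × 0.717 + 0.031 = 0.124700.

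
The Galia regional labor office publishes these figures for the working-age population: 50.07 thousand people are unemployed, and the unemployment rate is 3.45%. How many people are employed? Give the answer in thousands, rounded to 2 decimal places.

Labor force = U / u = 50.07 / 0.0345 ≈ 1,451.30 thousand.
Employed = labor force − unemployed = 1,451.30 − 50.07 = 1,401.23 thousand.

About 1,401.23 thousand are employed.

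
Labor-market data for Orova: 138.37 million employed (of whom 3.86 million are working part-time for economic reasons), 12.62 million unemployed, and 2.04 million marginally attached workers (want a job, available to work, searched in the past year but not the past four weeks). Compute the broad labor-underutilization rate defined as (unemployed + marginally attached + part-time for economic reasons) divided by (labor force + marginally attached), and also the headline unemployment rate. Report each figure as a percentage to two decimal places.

Broad underutilization rate ≈ 12.10%; headline unemployment rate ≈ 8.36%.

Labor force = 138.37 + 12.62 = 150.99 million.
Numerator = 12.62 + 2.04 + 3.86 = 18.52 million.
Denominator = 150.99 + 2.04 = 153.03 million.
Broad rate = 18.52 / 153.03 = 12.10%.
Headline unemployment rate = 12.62 / 150.99 = 8.36%.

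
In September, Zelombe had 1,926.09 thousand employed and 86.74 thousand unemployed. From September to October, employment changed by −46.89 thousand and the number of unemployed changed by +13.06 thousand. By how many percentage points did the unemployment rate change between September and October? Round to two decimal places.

September: labor force = 1,926.09 + 86.74 = 2,012.83; u = 86.74/2,012.83 = 4.31%.
October: labor force = 1,879.20 + 99.80 = 1,979.00; u = 99.80/1,979.00 = 5.04%.
Change = 5.04% − 4.31% = +0.73 pp.

The unemployment rate changed by +0.73 percentage points.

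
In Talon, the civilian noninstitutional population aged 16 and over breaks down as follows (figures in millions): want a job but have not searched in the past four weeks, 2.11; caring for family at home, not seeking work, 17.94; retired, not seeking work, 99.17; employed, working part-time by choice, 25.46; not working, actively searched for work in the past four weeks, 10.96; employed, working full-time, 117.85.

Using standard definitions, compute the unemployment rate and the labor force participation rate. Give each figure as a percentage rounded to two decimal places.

Unemployment rate ≈ 7.10%; labor force participation rate ≈ 56.41%.

Employed = 25.46 + 117.85 = 143.31 million.
Unemployed = 10.96 million.
Labor force = 143.31 + 10.96 = 154.27 million.
Not in labor force = 2.11 + 17.94 + 99.17 = 119.22 million (those not working and not actively searching are outside the labor force — including those who want a job but have given up searching).
Civilian working-age population = 154.27 + 119.22 = 273.49 million.
Unemployment rate = 10.96 / 154.27 = 7.10%.
Labor force participation rate = 154.27 / 273.49 = 56.41%.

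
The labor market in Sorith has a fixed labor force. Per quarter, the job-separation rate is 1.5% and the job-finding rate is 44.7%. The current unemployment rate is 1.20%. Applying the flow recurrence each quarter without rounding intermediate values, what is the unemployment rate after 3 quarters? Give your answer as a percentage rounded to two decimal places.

Unemployment rate after three quarters ≈ 2.93%.

With a fixed labor force, u_{t+1} = u_t + s·(1−u_t) − f·u_t = u_t·(1−s−f) + s.
Here 1−s−f = 0.538 and s = 0.015.
u_1 = 0.012000 × 0.538 + 0.015 = 0.021456.
u_2 = 0.021456 × 0.538 + 0.015 = 0.026543.
u_3 = 0.026543 × 0.538 + 0.015 = 0.029280.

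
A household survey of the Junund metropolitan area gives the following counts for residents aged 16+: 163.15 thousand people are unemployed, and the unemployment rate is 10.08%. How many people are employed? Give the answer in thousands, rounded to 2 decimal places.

About 1,455.40 thousand are employed.

Labor force = U / u = 163.15 / 0.1008 ≈ 1,618.55 thousand.
Employed = labor force − unemployed = 1,618.55 − 163.15 = 1,455.40 thousand.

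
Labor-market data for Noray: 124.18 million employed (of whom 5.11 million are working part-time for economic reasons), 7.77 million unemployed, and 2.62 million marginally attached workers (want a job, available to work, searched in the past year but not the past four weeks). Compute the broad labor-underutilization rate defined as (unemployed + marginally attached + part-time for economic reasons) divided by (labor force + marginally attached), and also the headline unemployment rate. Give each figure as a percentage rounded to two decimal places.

Labor force = 124.18 + 7.77 = 131.95 million.
Numerator = 7.77 + 2.62 + 5.11 = 15.50 million.
Denominator = 131.95 + 2.62 = 134.57 million.
Broad rate = 15.50 / 134.57 = 11.52%.
Headline unemployment rate = 7.77 / 131.95 = 5.89%.

Broad underutilization rate ≈ 11.52%; headline unemployment rate ≈ 5.89%.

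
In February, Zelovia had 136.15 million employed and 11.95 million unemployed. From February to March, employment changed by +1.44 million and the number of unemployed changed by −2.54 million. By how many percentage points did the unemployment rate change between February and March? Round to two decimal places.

The unemployment rate changed by −1.67 percentage points.

February: labor force = 136.15 + 11.95 = 148.10; u = 11.95/148.10 = 8.07%.
March: labor force = 137.59 + 9.41 = 147.00; u = 9.41/147.00 = 6.40%.
Change = 6.40% − 8.07% = −1.67 pp.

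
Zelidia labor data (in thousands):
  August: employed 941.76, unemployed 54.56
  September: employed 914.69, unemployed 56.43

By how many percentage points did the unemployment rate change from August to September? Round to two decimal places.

The unemployment rate changed by +0.33 percentage points.

August: labor force = 941.76 + 54.56 = 996.32; u = 54.56/996.32 = 5.48%.
September: labor force = 914.69 + 56.43 = 971.12; u = 56.43/971.12 = 5.81%.
Change = 5.81% − 5.48% = +0.33 pp.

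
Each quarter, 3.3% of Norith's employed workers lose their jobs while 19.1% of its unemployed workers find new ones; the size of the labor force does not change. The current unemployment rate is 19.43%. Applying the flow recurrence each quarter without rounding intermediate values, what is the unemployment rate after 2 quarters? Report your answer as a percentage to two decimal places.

Unemployment rate after two quarters ≈ 17.56%.

With a fixed labor force, u_{t+1} = u_t + s·(1−u_t) − f·u_t = u_t·(1−s−f) + s.
Here 1−s−f = 0.776 and s = 0.033.
u_1 = 0.194300 × 0.776 + 0.033 = 0.183777.
u_2 = 0.183777 × 0.776 + 0.033 = 0.175611.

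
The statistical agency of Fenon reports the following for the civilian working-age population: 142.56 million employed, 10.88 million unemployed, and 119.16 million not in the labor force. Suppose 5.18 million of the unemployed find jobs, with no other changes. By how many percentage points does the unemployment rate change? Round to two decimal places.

The unemployment rate changes by −3.38 percentage points.

Initially, labor force = 142.56 + 10.88 = 153.44 million, so u = 10.88/153.44 = 7.09%.
After the change, unemployed falls and employed rises by 5.18; labor force unchanged → E = 147.74, U = 5.70, labor force = 153.44 million.
New unemployment rate = 5.70 / 153.44 = 3.71%.
Change = 3.71% − 7.09% = −3.38 percentage points.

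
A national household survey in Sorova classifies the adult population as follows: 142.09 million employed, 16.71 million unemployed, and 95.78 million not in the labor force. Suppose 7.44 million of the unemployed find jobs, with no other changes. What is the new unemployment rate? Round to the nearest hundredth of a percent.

New unemployment rate ≈ 5.84%.

Initially, labor force = 142.09 + 16.71 = 158.80 million, so u = 16.71/158.80 = 10.52%.
After the change, unemployed falls and employed rises by 7.44; labor force unchanged → E = 149.53, U = 9.27, labor force = 158.80 million.
New unemployment rate = 9.27 / 158.80 = 5.84%.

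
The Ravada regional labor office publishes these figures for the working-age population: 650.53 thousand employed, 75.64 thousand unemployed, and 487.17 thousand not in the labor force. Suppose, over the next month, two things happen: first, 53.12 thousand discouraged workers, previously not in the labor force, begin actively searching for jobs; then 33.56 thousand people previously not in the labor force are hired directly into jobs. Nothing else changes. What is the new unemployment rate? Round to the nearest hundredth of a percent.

Initially, labor force = 650.53 + 75.64 = 726.17 thousand, so u = 75.64/726.17 = 10.42%.
After the first change, unemployed and labor force both rise by 53.12 → E = 650.53, U = 128.76, labor force = 779.29 thousand.
After the second change, employed and labor force both rise by 33.56; unemployed unchanged → E = 684.09, U = 128.76, labor force = 812.85 thousand.
New unemployment rate = 128.76 / 812.85 = 15.84%.

New unemployment rate ≈ 15.84%.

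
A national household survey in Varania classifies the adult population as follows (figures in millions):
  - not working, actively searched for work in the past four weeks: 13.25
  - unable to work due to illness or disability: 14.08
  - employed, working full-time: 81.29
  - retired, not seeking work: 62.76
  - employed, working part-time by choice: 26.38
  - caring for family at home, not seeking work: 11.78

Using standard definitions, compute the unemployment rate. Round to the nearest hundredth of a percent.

Unemployment rate ≈ 10.96%.

Employed = 81.29 + 26.38 = 107.67 million.
Unemployed = 13.25 million.
Labor force = 107.67 + 13.25 = 120.92 million.
Unemployment rate = 13.25 / 120.92 = 10.96%.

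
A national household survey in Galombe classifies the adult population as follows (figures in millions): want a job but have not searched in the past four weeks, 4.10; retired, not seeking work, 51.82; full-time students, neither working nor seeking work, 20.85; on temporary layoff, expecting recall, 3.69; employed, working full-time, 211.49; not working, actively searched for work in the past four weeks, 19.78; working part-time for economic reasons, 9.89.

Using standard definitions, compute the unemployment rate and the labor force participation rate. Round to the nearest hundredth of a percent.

Unemployment rate ≈ 9.59%; labor force participation rate ≈ 76.13%.

Employed = 211.49 + 9.89 = 221.38 million (anyone who worked, including part-time for economic reasons, counts as employed).
Unemployed = 3.69 + 19.78 = 23.47 million (jobless and actively searching, or on temporary layoff).
Labor force = 221.38 + 23.47 = 244.85 million.
Not in labor force = 4.10 + 51.82 + 20.85 = 76.77 million (those not working and not actively searching are outside the labor force — including those who want a job but have given up searching).
Civilian working-age population = 244.85 + 76.77 = 321.62 million.
Unemployment rate = 23.47 / 244.85 = 9.59%.
Labor force participation rate = 244.85 / 321.62 = 76.13%.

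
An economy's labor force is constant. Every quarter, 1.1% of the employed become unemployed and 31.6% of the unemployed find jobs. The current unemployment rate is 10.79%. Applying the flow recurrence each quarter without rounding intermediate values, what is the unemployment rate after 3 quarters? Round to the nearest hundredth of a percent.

Unemployment rate after three quarters ≈ 5.63%.

With a fixed labor force, u_{t+1} = u_t + s·(1−u_t) − f·u_t = u_t·(1−s−f) + s.
Here 1−s−f = 0.673 and s = 0.011.
u_1 = 0.107900 × 0.673 + 0.011 = 0.083617.
u_2 = 0.083617 × 0.673 + 0.011 = 0.067274.
u_3 = 0.067274 × 0.673 + 0.011 = 0.056275.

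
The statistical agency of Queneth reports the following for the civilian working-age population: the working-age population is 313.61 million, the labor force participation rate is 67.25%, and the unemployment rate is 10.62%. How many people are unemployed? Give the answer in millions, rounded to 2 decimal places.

Labor force = 0.6725 × 313.61 = 210.90 million.
Unemployed = 0.1062 × 210.90 ≈ 22.40 million.

About 22.40 million are unemployed.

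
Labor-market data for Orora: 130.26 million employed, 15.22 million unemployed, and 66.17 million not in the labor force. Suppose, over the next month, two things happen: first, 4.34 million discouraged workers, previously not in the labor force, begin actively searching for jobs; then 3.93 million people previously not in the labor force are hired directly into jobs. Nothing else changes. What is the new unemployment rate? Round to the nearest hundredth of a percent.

Initially, labor force = 130.26 + 15.22 = 145.48 million, so u = 15.22/145.48 = 10.46%.
After the first change, unemployed and labor force both rise by 4.34 → E = 130.26, U = 19.56, labor force = 149.82 million.
After the second change, employed and labor force both rise by 3.93; unemployed unchanged → E = 134.19, U = 19.56, labor force = 153.75 million.
New unemployment rate = 19.56 / 153.75 = 12.72%.

New unemployment rate ≈ 12.72%.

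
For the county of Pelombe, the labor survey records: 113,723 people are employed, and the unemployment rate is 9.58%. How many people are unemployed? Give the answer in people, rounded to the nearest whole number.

About 12,049 are unemployed.

Let U be the number unemployed. The labor force is E + U, and U/(E+U) = 0.0958.
So U = 0.0958 × 113,723 / (1 − 0.0958) = 10894.66 / 0.9042 ≈ 12,049.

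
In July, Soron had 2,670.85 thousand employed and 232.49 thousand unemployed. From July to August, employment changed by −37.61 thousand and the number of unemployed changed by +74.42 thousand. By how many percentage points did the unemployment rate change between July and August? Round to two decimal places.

July: labor force = 2,670.85 + 232.49 = 2,903.34; u = 232.49/2,903.34 = 8.01%.
August: labor force = 2,633.24 + 306.91 = 2,940.15; u = 306.91/2,940.15 = 10.44%.
Change = 10.44% − 8.01% = +2.43 pp.

The unemployment rate changed by +2.43 percentage points.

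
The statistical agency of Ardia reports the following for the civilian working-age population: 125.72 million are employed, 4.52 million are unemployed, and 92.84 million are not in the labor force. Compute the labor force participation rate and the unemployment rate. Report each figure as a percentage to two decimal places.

Labor force participation rate ≈ 58.38%; unemployment rate ≈ 3.47%.

Labor force = employed + unemployed = 125.72 + 4.52 = 130.24 million.
Working-age population = 130.24 + 92.84 = 223.08 million.
Unemployment rate = 4.52 / 130.24 = 3.47%.
Labor force participation rate = 130.24 / 223.08 = 58.38%.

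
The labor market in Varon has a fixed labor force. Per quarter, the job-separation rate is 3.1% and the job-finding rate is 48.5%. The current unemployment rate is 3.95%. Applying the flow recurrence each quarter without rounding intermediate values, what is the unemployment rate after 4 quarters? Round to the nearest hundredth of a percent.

With a fixed labor force, u_{t+1} = u_t + s·(1−u_t) − f·u_t = u_t·(1−s−f) + s.
Here 1−s−f = 0.484 and s = 0.031.
u_1 = 0.039500 × 0.484 + 0.031 = 0.050118.
u_2 = 0.050118 × 0.484 + 0.031 = 0.055257.
u_3 = 0.055257 × 0.484 + 0.031 = 0.057744.
u_4 = 0.057744 × 0.484 + 0.031 = 0.058948.

Unemployment rate after four quarters ≈ 5.89%.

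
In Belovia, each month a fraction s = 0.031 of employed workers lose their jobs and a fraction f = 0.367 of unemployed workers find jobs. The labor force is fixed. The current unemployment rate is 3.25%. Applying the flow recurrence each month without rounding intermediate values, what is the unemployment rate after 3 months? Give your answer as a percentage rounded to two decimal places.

With a fixed labor force, u_{t+1} = u_t + s·(1−u_t) − f·u_t = u_t·(1−s−f) + s.
Here 1−s−f = 0.602 and s = 0.031.
u_1 = 0.032500 × 0.602 + 0.031 = 0.050565.
u_2 = 0.050565 × 0.602 + 0.031 = 0.061440.
u_3 = 0.061440 × 0.602 + 0.031 = 0.067987.

Unemployment rate after three months ≈ 6.80%.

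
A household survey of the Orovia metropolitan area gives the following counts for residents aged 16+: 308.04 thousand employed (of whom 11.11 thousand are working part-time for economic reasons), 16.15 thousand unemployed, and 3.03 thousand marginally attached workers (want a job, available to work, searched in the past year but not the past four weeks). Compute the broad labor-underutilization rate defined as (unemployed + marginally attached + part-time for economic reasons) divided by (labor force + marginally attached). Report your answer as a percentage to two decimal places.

Broad underutilization rate ≈ 9.26%.

Labor force = 308.04 + 16.15 = 324.19 thousand.
Numerator = 16.15 + 3.03 + 11.11 = 30.29 thousand.
Denominator = 324.19 + 3.03 = 327.22 thousand.
Broad rate = 30.29 / 327.22 = 9.26%.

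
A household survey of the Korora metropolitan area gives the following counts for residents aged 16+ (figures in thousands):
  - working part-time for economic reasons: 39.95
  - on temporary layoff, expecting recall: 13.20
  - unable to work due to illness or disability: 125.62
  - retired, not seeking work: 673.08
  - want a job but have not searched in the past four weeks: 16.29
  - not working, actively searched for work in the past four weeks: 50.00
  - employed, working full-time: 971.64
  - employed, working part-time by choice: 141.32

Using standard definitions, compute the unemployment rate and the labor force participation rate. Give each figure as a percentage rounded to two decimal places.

Unemployment rate ≈ 5.20%; labor force participation rate ≈ 59.87%.

Employed = 39.95 + 971.64 + 141.32 = 1,152.91 thousand (anyone who worked, including part-time for economic reasons, counts as employed).
Unemployed = 13.20 + 50.00 = 63.20 thousand (jobless and actively searching, or on temporary layoff).
Labor force = 1,152.91 + 63.20 = 1,216.11 thousand.
Not in labor force = 125.62 + 673.08 + 16.29 = 814.99 thousand (those not working and not actively searching are outside the labor force — including those who want a job but have given up searching).
Civilian working-age population = 1,216.11 + 814.99 = 2,031.10 thousand.
Unemployment rate = 63.20 / 1,216.11 = 5.20%.
Labor force participation rate = 1,216.11 / 2,031.10 = 59.87%.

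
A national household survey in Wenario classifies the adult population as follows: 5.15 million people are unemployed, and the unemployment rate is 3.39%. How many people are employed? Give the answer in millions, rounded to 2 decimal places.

About 146.77 million are employed.

Labor force = U / u = 5.15 / 0.0339 ≈ 151.92 million.
Employed = labor force − unemployed = 151.92 − 5.15 = 146.77 million.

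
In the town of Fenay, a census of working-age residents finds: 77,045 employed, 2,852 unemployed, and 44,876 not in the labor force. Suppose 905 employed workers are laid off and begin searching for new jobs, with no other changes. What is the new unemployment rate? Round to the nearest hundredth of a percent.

Initially, labor force = 77,045 + 2,852 = 79,897, so u = 2,852/79,897 = 3.57%.
After the change, employed falls and unemployed rises by 905; labor force unchanged → E = 76,140, U = 3,757, labor force = 79,897.
New unemployment rate = 3,757 / 79,897 = 4.70%.

New unemployment rate ≈ 4.70%.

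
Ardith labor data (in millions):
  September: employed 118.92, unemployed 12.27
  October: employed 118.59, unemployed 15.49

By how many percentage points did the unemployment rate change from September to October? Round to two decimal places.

The unemployment rate changed by +2.20 percentage points.

September: labor force = 118.92 + 12.27 = 131.19; u = 12.27/131.19 = 9.35%.
October: labor force = 118.59 + 15.49 = 134.08; u = 15.49/134.08 = 11.55%.
Change = 11.55% − 9.35% = +2.20 pp.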